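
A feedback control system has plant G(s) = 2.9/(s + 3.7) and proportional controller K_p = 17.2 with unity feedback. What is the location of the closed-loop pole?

s = -53.58

Closed-loop transfer function: T(s) = K_p·G(s)/(1 + K_p·G(s)) = 49.88/(s + 3.7 + 49.88) = 49.88/(s + 53.58).
The closed-loop pole is at s = −53.58.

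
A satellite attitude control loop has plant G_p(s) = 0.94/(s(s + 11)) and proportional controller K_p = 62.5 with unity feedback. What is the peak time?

T_p = 0.588 s

From 1 + K_pG_p(s) = 0: s² + 11s + 58.75 = 0 ⇒ ω_n = 7.665, ζ = 0.7176.
Damped frequency ω_d = ω_n√(1−ζ²) = 5.339 rad/s, so peak time T_p = π/ω_d = 0.588 s.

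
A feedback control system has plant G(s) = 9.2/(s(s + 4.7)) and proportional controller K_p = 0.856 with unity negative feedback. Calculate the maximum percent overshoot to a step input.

0.812%

From 1 + K_pG(s) = 0: s² + 4.7s + 7.875 = 0 ⇒ ω_n = 2.806, ζ = 0.8374.
%OS = 100·exp(−πζ/√(1−ζ²)) = 100·exp(−π·0.8374/√0.2987) = 0.812%.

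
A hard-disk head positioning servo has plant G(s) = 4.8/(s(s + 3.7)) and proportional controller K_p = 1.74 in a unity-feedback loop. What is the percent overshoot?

The closed-loop denominator s² + 3.7s + 8.352 gives ω_n = √8.352 = 2.89 and ζ = 3.7/(2ω_n) = 0.6401.
%OS = 100·exp(−πζ/√(1−ζ²)) = 100·exp(−π·0.6401/√0.5902) = 7.3%.

7.3%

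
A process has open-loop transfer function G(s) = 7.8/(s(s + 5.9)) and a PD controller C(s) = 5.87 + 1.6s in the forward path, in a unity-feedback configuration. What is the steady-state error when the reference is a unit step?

0

The open loop C(s)G(s) has a pole at the origin (type 1), so the static position error constant is infinite and e_ss = 1/(1+∞) = 0.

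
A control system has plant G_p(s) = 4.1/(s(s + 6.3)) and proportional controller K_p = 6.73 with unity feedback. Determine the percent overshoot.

9.5%

From 1 + K_pG_p(s) = 0: s² + 6.3s + 27.59 = 0 ⇒ ω_n = 5.253, ζ = 0.5997.
%OS = 100·exp(−πζ/√(1−ζ²)) = 100·exp(−π·0.5997/√0.6404) = 9.5%.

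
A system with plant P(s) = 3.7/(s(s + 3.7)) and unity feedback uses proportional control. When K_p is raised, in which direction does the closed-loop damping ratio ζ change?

ζ = 3.7/(2√(3.7K_p)); increasing K_p raises the denominator, so ζ falls.

decrease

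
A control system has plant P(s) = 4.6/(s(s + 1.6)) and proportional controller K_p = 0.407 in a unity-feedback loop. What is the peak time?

T_p = 2.83 s

The closed-loop denominator s² + 1.6s + 1.872 gives ω_n = √1.872 = 1.368 and ζ = 1.6/(2ω_n) = 0.5847.
Damped frequency ω_d = ω_n√(1−ζ²) = 1.11 rad/s, so peak time T_p = π/ω_d = 2.83 s.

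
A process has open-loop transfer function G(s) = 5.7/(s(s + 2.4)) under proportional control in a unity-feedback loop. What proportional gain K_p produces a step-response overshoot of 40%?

K_p = 3.22

From %OS = 100·exp(−πζ/√(1−ζ²)) = 40%, ζ = −ln(0.4)/√(π²+ln²(0.4)) = 0.28.
Characteristic equation s² + 2.4s + 5.7K_p = 0 gives ζ = 2.4/(2√(5.7K_p)).
Setting ζ = 0.28: √(5.7K_p) = 2.4/(2·0.28) = 4.286, so K_p = 18.37/5.7 = 3.22.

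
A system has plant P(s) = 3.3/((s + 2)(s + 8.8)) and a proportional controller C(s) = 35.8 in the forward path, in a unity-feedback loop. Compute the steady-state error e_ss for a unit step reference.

The loop is type 0. Static position error constant K_pos = C(0)·P(0) = 35.8·0.1875 = 6.712.
Steady-state error to a unit step: e_ss = 1/(1+K_pos) = 1/7.712 = 0.13.

0.13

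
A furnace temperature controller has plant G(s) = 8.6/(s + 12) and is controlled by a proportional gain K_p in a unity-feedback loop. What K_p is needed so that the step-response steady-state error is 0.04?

For a type-0 loop with proportional control, e_ss = 1/(1 + K_p·G(0)).
G(0) = 0.7167. Require 1/(1 + K_p·0.7167) = 0.04, so 1 + 0.7167·K_p = 25.
K_p = (25 − 1)/0.7167 = 33.5.

K_p = 33.5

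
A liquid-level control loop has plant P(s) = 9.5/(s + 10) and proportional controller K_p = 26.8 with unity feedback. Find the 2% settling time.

T_s ≈ 0.0151 s

Closed-loop transfer function: T(s) = K_p·P(s)/(1 + K_p·P(s)) = 254.6/(s + 10 + 254.6) = 254.6/(s + 264.6).
Time constant τ = 1/264.6 = 0.003779 s, so the 2% settling time is about 4τ = 0.0151 s.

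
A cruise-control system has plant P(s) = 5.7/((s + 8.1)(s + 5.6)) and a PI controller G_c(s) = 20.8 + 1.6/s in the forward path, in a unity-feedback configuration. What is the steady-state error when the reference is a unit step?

0

The open loop G_c(s)P(s) has a pole at the origin (type 1), so the static position error constant is infinite and e_ss = 1/(1+∞) = 0.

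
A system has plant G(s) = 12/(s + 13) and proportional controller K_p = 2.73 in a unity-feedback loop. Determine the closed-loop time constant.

Closed-loop transfer function: T(s) = K_p·G(s)/(1 + K_p·G(s)) = 32.76/(s + 13 + 32.76) = 32.76/(s + 45.76).
Time constant τ = 1/45.76 = 0.0219 s.

τ = 0.0219 s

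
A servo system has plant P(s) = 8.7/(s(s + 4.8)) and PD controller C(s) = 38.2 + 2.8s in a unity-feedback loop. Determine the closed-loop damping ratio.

ζ = 0.8

Forward path: (38.2 + 2.8s)·8.7/(s(s+4.8)). The closed-loop characteristic equation is s² + (4.8 + 8.7·2.8)s + 8.7·38.2 = 0.
That is s² + 29.16s + 332.3 = 0, so ω_n = 18.23 rad/s and ζ = 29.16/(2·18.23) = 0.7998.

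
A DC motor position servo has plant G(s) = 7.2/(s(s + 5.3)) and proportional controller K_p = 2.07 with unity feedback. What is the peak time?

From 1 + K_pG(s) = 0: s² + 5.3s + 14.9 = 0 ⇒ ω_n = 3.861, ζ = 0.6864.
Damped frequency ω_d = ω_n√(1−ζ²) = 2.807 rad/s, so peak time T_p = π/ω_d = 1.12 s.

T_p = 1.12 s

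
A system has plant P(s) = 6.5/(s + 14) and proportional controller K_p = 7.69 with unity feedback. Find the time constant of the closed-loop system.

τ = 0.0156 s

Closed-loop transfer function: T(s) = K_p·P(s)/(1 + K_p·P(s)) = 49.98/(s + 14 + 49.98) = 49.98/(s + 63.98).
Time constant τ = 1/63.98 = 0.0156 s.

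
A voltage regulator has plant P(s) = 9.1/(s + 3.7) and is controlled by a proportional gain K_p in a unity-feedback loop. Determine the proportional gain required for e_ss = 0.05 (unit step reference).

K_p = 7.73

The loop is type 0, so e_ss(step) = 1/(1 + K_pos) with K_pos = K_p·P(0).
P(0) = 2.459. Require 1/(1 + K_p·2.459) = 0.05, so 1 + 2.459·K_p = 20.
K_p = (20 − 1)/2.459 = 7.73.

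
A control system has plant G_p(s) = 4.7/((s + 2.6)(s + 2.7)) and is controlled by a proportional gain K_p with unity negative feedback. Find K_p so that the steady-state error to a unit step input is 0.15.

K_p = 8.46

For a type-0 loop with proportional control, e_ss = 1/(1 + K_p·G_p(0)).
G_p(0) = 0.6695. Require 1/(1 + K_p·0.6695) = 0.15, so 1 + 0.6695·K_p = 6.667.
K_p = (6.667 − 1)/0.6695 = 8.46.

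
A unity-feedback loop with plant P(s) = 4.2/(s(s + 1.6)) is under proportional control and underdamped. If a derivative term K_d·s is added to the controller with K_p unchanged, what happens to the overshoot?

decrease

The derivative term adds K·K_d to the s-coefficient of the characteristic equation, raising 2ζω_n while ω_n is unchanged; ζ increases, so overshoot decreases.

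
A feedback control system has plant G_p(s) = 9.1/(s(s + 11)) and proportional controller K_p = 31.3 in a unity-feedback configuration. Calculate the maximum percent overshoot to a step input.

33.9%

The closed-loop denominator s² + 11s + 284.8 gives ω_n = √284.8 = 16.88 and ζ = 11/(2ω_n) = 0.3259.
%OS = 100·exp(−πζ/√(1−ζ²)) = 100·exp(−π·0.3259/√0.8938) = 33.9%.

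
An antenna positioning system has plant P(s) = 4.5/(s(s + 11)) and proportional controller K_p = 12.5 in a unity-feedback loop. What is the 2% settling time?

T_s ≈ 0.727 s

The closed-loop denominator s² + 11s + 56.25 gives ω_n = √56.25 = 7.5 and ζ = 11/(2ω_n) = 0.7333.
2% settling time T_s ≈ 4/(ζω_n) = 4/5.5 = 0.727 s.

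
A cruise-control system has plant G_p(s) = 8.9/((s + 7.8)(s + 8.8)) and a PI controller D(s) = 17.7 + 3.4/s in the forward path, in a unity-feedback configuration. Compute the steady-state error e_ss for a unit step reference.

The open loop D(s)G_p(s) has a pole at the origin (type 1), so the static position error constant is infinite and e_ss = 1/(1+∞) = 0.

0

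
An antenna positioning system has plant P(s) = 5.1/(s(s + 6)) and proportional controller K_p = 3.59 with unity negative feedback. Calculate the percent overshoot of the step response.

Closed-loop characteristic equation: s² + 6s + 18.31 = 0, so ω_n = 4.279 rad/s and ζ = 6/(2·4.279) = 0.7011.
%OS = 100·exp(−πζ/√(1−ζ²)) = 100·exp(−π·0.7011/√0.5084) = 4.55%.

4.55%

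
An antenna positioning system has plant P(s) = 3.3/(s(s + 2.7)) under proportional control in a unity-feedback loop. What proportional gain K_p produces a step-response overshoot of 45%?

From %OS = 100·exp(−πζ/√(1−ζ²)) = 45%, ζ = −ln(0.45)/√(π²+ln²(0.45)) = 0.2463.
Characteristic equation s² + 2.7s + 3.3K_p = 0 gives ζ = 2.7/(2√(3.3K_p)).
Setting ζ = 0.2463: √(3.3K_p) = 2.7/(2·0.2463) = 5.48, so K_p = 30.03/3.3 = 9.1.

K_p = 9.1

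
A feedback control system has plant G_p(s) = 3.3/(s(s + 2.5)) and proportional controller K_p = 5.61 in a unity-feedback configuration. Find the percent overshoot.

From 1 + K_pG_p(s) = 0: s² + 2.5s + 18.51 = 0 ⇒ ω_n = 4.303, ζ = 0.2905.
%OS = 100·exp(−πζ/√(1−ζ²)) = 100·exp(−π·0.2905/√0.9156) = 38.5%.

38.5%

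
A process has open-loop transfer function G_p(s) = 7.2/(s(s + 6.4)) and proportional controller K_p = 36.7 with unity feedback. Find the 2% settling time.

T_s ≈ 1.25 s

From 1 + K_pG_p(s) = 0: s² + 6.4s + 264.2 = 0 ⇒ ω_n = 16.26, ζ = 0.1969.
2% settling time T_s ≈ 4/(ζω_n) = 4/3.2 = 1.25 s.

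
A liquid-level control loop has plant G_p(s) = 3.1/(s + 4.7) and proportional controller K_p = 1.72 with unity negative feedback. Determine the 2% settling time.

Closed-loop transfer function: T(s) = K_p·G_p(s)/(1 + K_p·G_p(s)) = 5.332/(s + 4.7 + 5.332) = 5.332/(s + 10.03).
Time constant τ = 1/10.03 = 0.09968 s, so the 2% settling time is about 4τ = 0.399 s.

T_s ≈ 0.399 s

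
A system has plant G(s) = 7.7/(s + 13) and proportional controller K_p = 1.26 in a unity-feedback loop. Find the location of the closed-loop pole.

s = -22.7

Closed-loop transfer function: T(s) = K_p·G(s)/(1 + K_p·G(s)) = 9.702/(s + 13 + 9.702) = 9.702/(s + 22.7).
The closed-loop pole is at s = −22.7.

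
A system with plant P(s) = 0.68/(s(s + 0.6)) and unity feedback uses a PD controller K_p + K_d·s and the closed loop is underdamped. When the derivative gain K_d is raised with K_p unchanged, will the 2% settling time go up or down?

decrease

Characteristic equation s² + (0.6 + 0.68K_d)s + 0.68K_p = 0: raising K_d increases ζω_n = (0.6+0.68K_d)/2 while the loop stays underdamped, so T_s ≈ 4/(ζω_n) decreases.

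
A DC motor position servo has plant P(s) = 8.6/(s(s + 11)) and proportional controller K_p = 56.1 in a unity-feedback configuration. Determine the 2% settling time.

The closed-loop denominator s² + 11s + 482.5 gives ω_n = √482.5 = 21.96 and ζ = 11/(2ω_n) = 0.2504.
2% settling time T_s ≈ 4/(ζω_n) = 4/5.5 = 0.727 s.

T_s ≈ 0.727 s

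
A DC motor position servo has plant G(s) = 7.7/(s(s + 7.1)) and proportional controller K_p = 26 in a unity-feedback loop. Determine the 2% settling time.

The closed-loop denominator s² + 7.1s + 200.2 gives ω_n = √200.2 = 14.15 and ζ = 7.1/(2ω_n) = 0.2509.
2% settling time T_s ≈ 4/(ζω_n) = 4/3.55 = 1.13 s.

T_s ≈ 1.13 s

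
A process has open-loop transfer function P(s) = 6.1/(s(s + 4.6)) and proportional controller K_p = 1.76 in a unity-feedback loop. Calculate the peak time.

Closed-loop characteristic equation: s² + 4.6s + 10.74 = 0, so ω_n = 3.277 rad/s and ζ = 4.6/(2·3.277) = 0.702.
Damped frequency ω_d = ω_n√(1−ζ²) = 2.334 rad/s, so peak time T_p = π/ω_d = 1.35 s.

T_p = 1.35 s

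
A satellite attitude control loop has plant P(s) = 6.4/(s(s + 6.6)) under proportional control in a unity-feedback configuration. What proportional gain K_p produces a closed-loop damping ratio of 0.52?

Closed-loop characteristic equation: s² + 6.6s + K_p·6.4 = 0.
So ω_n = √(6.4K_p) and 2ζω_n = 6.6, giving ζ = 6.6/(2√(6.4K_p)).
Setting ζ = 0.52: √(6.4K_p) = 6.6/(2·0.52) = 6.346, so K_p = 40.27/6.4 = 6.29.

K_p = 6.29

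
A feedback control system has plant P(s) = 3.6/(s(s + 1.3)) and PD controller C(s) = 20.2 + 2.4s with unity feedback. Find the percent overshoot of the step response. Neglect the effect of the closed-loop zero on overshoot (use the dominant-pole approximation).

10.5%

Forward path: (20.2 + 2.4s)·3.6/(s(s+1.3)). The closed-loop characteristic equation is s² + (1.3 + 3.6·2.4)s + 3.6·20.2 = 0.
That is s² + 9.94s + 72.72 = 0, so ω_n = 8.528 rad/s and ζ = 9.94/(2·8.528) = 0.5828.
%OS = 100·exp(−πζ/√(1−ζ²)) = 10.5%.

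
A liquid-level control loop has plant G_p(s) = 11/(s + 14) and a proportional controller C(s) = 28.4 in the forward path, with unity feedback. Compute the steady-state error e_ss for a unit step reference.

The loop is type 0. Static position error constant K_pos = C(0)·G_p(0) = 28.4·0.7857 = 22.31.
Steady-state error to a unit step: e_ss = 1/(1+K_pos) = 1/23.31 = 0.0429.

0.0429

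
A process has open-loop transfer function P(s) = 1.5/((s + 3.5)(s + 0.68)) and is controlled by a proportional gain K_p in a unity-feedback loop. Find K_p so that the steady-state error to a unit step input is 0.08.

K_p = 18.2

The loop is type 0, so e_ss(step) = 1/(1 + K_pos) with K_pos = K_p·P(0).
P(0) = 0.6303. Require 1/(1 + K_p·0.6303) = 0.08, so 1 + 0.6303·K_p = 12.5.
K_p = (12.5 − 1)/0.6303 = 18.2.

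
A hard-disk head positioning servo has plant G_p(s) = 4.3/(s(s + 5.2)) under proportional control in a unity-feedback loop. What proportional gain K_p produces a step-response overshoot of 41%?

From %OS = 100·exp(−πζ/√(1−ζ²)) = 41%, ζ = −ln(0.41)/√(π²+ln²(0.41)) = 0.273.
Characteristic equation s² + 5.2s + 4.3K_p = 0 gives ζ = 5.2/(2√(4.3K_p)).
Setting ζ = 0.273: √(4.3K_p) = 5.2/(2·0.273) = 9.523, so K_p = 90.69/4.3 = 21.1.

K_p = 21.1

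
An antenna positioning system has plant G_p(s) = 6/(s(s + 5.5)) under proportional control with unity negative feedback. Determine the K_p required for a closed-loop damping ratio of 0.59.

Closed-loop characteristic equation: s² + 5.5s + K_p·6 = 0.
So ω_n = √(6K_p) and 2ζω_n = 5.5, giving ζ = 5.5/(2√(6K_p)).
Setting ζ = 0.59: √(6K_p) = 5.5/(2·0.59) = 4.661, so K_p = 21.73/6 = 3.62.

K_p = 3.62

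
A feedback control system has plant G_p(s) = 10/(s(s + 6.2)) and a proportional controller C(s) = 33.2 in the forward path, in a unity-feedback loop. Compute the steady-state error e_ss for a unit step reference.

The open loop C(s)G_p(s) has a pole at the origin (type 1), so the static position error constant is infinite and e_ss = 1/(1+∞) = 0.

0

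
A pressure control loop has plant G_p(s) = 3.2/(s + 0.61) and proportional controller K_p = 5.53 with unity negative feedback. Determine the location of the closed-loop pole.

Closed-loop transfer function: T(s) = K_p·G_p(s)/(1 + K_p·G_p(s)) = 17.7/(s + 0.61 + 17.7) = 17.7/(s + 18.31).
The closed-loop pole is at s = −18.31.

s = -18.31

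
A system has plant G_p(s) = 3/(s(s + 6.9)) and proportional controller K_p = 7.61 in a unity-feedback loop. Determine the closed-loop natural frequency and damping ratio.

ω_n = 4.78 rad/s, ζ = 0.722

The closed-loop denominator is s(s+6.9) + 7.61·3 = s² + 6.9s + 22.83.
Matching s² + 2ζω_n s + ω_n²: ω_n = √22.83 = 4.778 rad/s and 2ζω_n = 6.9, so ζ = 6.9/(2·4.778) = 0.722.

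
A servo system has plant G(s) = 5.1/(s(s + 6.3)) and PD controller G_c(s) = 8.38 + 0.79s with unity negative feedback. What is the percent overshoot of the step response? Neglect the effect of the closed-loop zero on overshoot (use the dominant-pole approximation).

1.75%

Forward path: (8.38 + 0.79s)·5.1/(s(s+6.3)). The closed-loop characteristic equation is s² + (6.3 + 5.1·0.79)s + 5.1·8.38 = 0.
That is s² + 10.33s + 42.74 = 0, so ω_n = 6.537 rad/s and ζ = 10.33/(2·6.537) = 0.79.
%OS = 100·exp(−πζ/√(1−ζ²)) = 1.75%.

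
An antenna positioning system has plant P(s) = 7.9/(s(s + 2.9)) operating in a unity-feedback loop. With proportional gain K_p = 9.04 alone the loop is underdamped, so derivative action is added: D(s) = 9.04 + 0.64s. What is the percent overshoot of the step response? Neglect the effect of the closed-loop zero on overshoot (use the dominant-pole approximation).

18.7%

Forward path: (9.04 + 0.64s)·7.9/(s(s+2.9)). The closed-loop characteristic equation is s² + (2.9 + 7.9·0.64)s + 7.9·9.04 = 0.
That is s² + 7.956s + 71.42 = 0, so ω_n = 8.451 rad/s and ζ = 7.956/(2·8.451) = 0.4707.
%OS = 100·exp(−πζ/√(1−ζ²)) = 18.7%.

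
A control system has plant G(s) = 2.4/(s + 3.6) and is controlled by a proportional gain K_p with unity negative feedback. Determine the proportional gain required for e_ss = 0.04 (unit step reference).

K_p = 36

Steady-state error for a unit step on this type-0 loop is 1/(1 + K_p·G(0)).
G(0) = 0.6667. Require 1/(1 + K_p·0.6667) = 0.04, so 1 + 0.6667·K_p = 25.
K_p = (25 − 1)/0.6667 = 36.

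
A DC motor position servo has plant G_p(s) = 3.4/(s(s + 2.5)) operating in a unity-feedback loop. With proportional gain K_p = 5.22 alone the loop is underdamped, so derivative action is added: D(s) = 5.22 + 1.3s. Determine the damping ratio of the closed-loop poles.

Forward path: (5.22 + 1.3s)·3.4/(s(s+2.5)). The closed-loop characteristic equation is s² + (2.5 + 3.4·1.3)s + 3.4·5.22 = 0.
That is s² + 6.92s + 17.75 = 0, so ω_n = 4.213 rad/s and ζ = 6.92/(2·4.213) = 0.8213.

ζ = 0.821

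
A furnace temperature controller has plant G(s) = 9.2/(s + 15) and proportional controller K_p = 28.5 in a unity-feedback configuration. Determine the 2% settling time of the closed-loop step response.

T_s ≈ 0.0144 s

Closed-loop transfer function: T(s) = K_p·G(s)/(1 + K_p·G(s)) = 262.2/(s + 15 + 262.2) = 262.2/(s + 277.2).
Time constant τ = 1/277.2 = 0.003608 s, so the 2% settling time is about 4τ = 0.0144 s.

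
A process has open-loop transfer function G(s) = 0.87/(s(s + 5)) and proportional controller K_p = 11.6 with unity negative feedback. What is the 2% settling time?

T_s ≈ 1.6 s

From 1 + K_pG(s) = 0: s² + 5s + 10.09 = 0 ⇒ ω_n = 3.177, ζ = 0.787.
2% settling time T_s ≈ 4/(ζω_n) = 4/2.5 = 1.6 s.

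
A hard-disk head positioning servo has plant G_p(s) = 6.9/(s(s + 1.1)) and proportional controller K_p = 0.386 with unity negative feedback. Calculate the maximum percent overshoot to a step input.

From 1 + K_pG_p(s) = 0: s² + 1.1s + 2.663 = 0 ⇒ ω_n = 1.632, ζ = 0.337.
%OS = 100·exp(−πζ/√(1−ζ²)) = 100·exp(−π·0.337/√0.8864) = 32.5%.

32.5%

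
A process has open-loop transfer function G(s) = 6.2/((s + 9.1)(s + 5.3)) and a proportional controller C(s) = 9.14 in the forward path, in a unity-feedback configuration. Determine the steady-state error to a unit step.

0.46

The loop is type 0. Static position error constant K_pos = C(0)·G(0) = 9.14·0.1286 = 1.175.
Steady-state error to a unit step: e_ss = 1/(1+K_pos) = 1/2.175 = 0.46.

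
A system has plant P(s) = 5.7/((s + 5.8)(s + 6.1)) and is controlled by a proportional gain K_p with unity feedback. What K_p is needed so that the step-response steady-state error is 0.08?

K_p = 71.4

Steady-state error for a unit step on this type-0 loop is 1/(1 + K_p·P(0)).
P(0) = 0.1611. Require 1/(1 + K_p·0.1611) = 0.08, so 1 + 0.1611·K_p = 12.5.
K_p = (12.5 − 1)/0.1611 = 71.4.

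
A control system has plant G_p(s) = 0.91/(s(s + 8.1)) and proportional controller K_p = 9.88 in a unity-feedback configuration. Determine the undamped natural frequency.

ω_n = 3 rad/s

1 + K_p·G_p(s) = 0 gives s² + 8.1s + 8.991 = 0.
Matching s² + 2ζω_n s + ω_n²: ω_n = √8.991 = 2.998 rad/s and 2ζω_n = 8.1, so ζ = 8.1/(2·2.998) = 1.35.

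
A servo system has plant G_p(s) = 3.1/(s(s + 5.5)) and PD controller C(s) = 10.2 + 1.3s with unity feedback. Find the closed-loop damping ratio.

ζ = 0.847

Forward path: (10.2 + 1.3s)·3.1/(s(s+5.5)). The closed-loop characteristic equation is s² + (5.5 + 3.1·1.3)s + 3.1·10.2 = 0.
That is s² + 9.53s + 31.62 = 0, so ω_n = 5.623 rad/s and ζ = 9.53/(2·5.623) = 0.8474.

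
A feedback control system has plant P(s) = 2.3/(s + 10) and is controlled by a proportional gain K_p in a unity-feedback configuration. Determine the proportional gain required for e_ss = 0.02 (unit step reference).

Steady-state error for a unit step on this type-0 loop is 1/(1 + K_p·P(0)).
P(0) = 0.23. Require 1/(1 + K_p·0.23) = 0.02, so 1 + 0.23·K_p = 50.
K_p = (50 − 1)/0.23 = 213.

K_p = 213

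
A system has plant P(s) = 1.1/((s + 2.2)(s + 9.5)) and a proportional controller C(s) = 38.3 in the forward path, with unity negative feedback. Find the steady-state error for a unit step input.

The loop is type 0. Static position error constant K_pos = C(0)·P(0) = 38.3·0.05263 = 2.016.
Steady-state error to a unit step: e_ss = 1/(1+K_pos) = 1/3.016 = 0.332.

0.332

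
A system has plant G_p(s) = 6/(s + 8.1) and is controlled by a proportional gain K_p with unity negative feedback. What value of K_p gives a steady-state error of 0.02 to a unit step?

Steady-state error for a unit step on this type-0 loop is 1/(1 + K_p·G_p(0)).
G_p(0) = 0.7407. Require 1/(1 + K_p·0.7407) = 0.02, so 1 + 0.7407·K_p = 50.
K_p = (50 − 1)/0.7407 = 66.1.

K_p = 66.1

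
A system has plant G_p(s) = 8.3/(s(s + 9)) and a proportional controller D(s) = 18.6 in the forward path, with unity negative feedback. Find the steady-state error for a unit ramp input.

0.0583

The loop has one pole at the origin (type 1). Velocity error constant K_v = lim_{s→0} s·D(s)G_p(s) = 18.6·8.3/9 = 17.15.
Steady-state error to a unit ramp: e_ss = 1/K_v = 0.0583.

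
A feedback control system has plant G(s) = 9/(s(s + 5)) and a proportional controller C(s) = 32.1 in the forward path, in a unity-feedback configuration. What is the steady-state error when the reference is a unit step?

The open loop C(s)G(s) has a pole at the origin (type 1), so the static position error constant is infinite and e_ss = 1/(1+∞) = 0.

0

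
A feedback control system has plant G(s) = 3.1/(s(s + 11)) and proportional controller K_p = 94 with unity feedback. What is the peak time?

T_p = 0.194 s

The closed-loop denominator s² + 11s + 291.4 gives ω_n = √291.4 = 17.07 and ζ = 11/(2ω_n) = 0.3222.
Damped frequency ω_d = ω_n√(1−ζ²) = 16.16 rad/s, so peak time T_p = π/ω_d = 0.194 s.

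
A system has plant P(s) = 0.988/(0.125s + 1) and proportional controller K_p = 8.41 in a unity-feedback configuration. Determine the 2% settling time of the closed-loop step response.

T_s ≈ 0.0537 s

Closed loop: T(s) = K_p·P/(1+K_p·P) = 8.309/(0.125s + 1 + 8.309), with pole at s = −(1 + 8.309)/0.125 = −74.47.
τ = 1/74.47 = 0.01343 s, so 2% settling time ≈ 4τ = 0.0537 s.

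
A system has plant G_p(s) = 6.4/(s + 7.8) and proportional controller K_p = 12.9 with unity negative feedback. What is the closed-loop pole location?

Closed-loop transfer function: T(s) = K_p·G_p(s)/(1 + K_p·G_p(s)) = 82.56/(s + 7.8 + 82.56) = 82.56/(s + 90.36).
The closed-loop pole is at s = −90.36.

s = -90.36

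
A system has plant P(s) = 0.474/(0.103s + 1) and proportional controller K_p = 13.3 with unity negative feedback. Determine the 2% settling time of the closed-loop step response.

T_s ≈ 0.0564 s

Closed loop: T(s) = K_p·P/(1+K_p·P) = 6.304/(0.103s + 1 + 6.304), with pole at s = −(1 + 6.304)/0.103 = −70.91.
τ = 1/70.91 = 0.0141 s, so 2% settling time ≈ 4τ = 0.0564 s.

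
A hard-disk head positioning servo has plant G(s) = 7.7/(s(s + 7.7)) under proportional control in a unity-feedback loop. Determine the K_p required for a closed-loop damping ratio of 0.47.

K_p = 8.71

Closed-loop characteristic equation: s² + 7.7s + K_p·7.7 = 0.
So ω_n = √(7.7K_p) and 2ζω_n = 7.7, giving ζ = 7.7/(2√(7.7K_p)).
Setting ζ = 0.47: √(7.7K_p) = 7.7/(2·0.47) = 8.191, so K_p = 67.1/7.7 = 8.71.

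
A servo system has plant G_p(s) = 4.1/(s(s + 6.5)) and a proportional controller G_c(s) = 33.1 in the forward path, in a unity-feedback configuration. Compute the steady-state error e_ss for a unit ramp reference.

0.0479

The loop has one pole at the origin (type 1). Velocity error constant K_v = lim_{s→0} s·G_c(s)G_p(s) = 33.1·4.1/6.5 = 20.88.
Steady-state error to a unit ramp: e_ss = 1/K_v = 0.0479.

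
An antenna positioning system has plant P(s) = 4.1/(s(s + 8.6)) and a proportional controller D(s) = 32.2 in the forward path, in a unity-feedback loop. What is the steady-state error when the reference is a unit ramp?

The loop has one pole at the origin (type 1). Velocity error constant K_v = lim_{s→0} s·D(s)P(s) = 32.2·4.1/8.6 = 15.35.
Steady-state error to a unit ramp: e_ss = 1/K_v = 0.0651.

0.0651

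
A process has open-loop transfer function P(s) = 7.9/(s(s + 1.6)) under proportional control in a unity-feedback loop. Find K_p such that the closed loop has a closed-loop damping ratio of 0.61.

K_p = 0.218

Closed-loop characteristic equation: s² + 1.6s + K_p·7.9 = 0.
So ω_n = √(7.9K_p) and 2ζω_n = 1.6, giving ζ = 1.6/(2√(7.9K_p)).
Setting ζ = 0.61: √(7.9K_p) = 1.6/(2·0.61) = 1.311, so K_p = 1.72/7.9 = 0.218.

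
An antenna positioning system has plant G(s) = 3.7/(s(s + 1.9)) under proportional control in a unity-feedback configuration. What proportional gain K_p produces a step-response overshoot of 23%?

K_p = 1.36

From %OS = 100·exp(−πζ/√(1−ζ²)) = 23%, ζ = −ln(0.23)/√(π²+ln²(0.23)) = 0.4237.
Characteristic equation s² + 1.9s + 3.7K_p = 0 gives ζ = 1.9/(2√(3.7K_p)).
Setting ζ = 0.4237: √(3.7K_p) = 1.9/(2·0.4237) = 2.242, so K_p = 5.026/3.7 = 1.36.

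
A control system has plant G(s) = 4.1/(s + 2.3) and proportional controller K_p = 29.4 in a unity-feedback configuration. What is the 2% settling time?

T_s ≈ 0.0326 s

Closed-loop transfer function: T(s) = K_p·G(s)/(1 + K_p·G(s)) = 120.5/(s + 2.3 + 120.5) = 120.5/(s + 122.8).
Time constant τ = 1/122.8 = 0.008141 s, so the 2% settling time is about 4τ = 0.0326 s.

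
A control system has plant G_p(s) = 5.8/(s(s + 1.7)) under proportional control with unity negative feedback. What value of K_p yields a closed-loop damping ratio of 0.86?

Closed-loop characteristic equation: s² + 1.7s + K_p·5.8 = 0.
So ω_n = √(5.8K_p) and 2ζω_n = 1.7, giving ζ = 1.7/(2√(5.8K_p)).
Setting ζ = 0.86: √(5.8K_p) = 1.7/(2·0.86) = 0.9884, so K_p = 0.9769/5.8 = 0.168.

K_p = 0.168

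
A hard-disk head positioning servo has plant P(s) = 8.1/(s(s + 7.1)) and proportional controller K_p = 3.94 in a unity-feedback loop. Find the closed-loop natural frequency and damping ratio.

ω_n = 5.65 rad/s, ζ = 0.628

1 + K_p·P(s) = 0 gives s² + 7.1s + 31.91 = 0.
Matching s² + 2ζω_n s + ω_n²: ω_n = √31.91 = 5.649 rad/s and 2ζω_n = 7.1, so ζ = 7.1/(2·5.649) = 0.628.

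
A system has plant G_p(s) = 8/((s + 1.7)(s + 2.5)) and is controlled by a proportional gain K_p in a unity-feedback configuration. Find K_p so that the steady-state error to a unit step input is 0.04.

The loop is type 0, so e_ss(step) = 1/(1 + K_pos) with K_pos = K_p·G_p(0).
G_p(0) = 1.882. Require 1/(1 + K_p·1.882) = 0.04, so 1 + 1.882·K_p = 25.
K_p = (25 − 1)/1.882 = 12.8.

K_p = 12.8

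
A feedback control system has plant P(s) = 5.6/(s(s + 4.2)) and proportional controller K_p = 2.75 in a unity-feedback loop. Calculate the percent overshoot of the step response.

13.7%

The closed-loop denominator s² + 4.2s + 15.4 gives ω_n = √15.4 = 3.924 and ζ = 4.2/(2ω_n) = 0.5351.
%OS = 100·exp(−πζ/√(1−ζ²)) = 100·exp(−π·0.5351/√0.7136) = 13.7%.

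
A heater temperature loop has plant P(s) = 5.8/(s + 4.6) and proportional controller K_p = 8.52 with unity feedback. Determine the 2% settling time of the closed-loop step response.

Closed-loop transfer function: T(s) = K_p·P(s)/(1 + K_p·P(s)) = 49.42/(s + 4.6 + 49.42) = 49.42/(s + 54.02).
Time constant τ = 1/54.02 = 0.01851 s, so the 2% settling time is about 4τ = 0.0741 s.

T_s ≈ 0.0741 s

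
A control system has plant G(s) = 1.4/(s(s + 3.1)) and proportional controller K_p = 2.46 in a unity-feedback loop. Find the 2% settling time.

T_s ≈ 2.58 s

From 1 + K_pG(s) = 0: s² + 3.1s + 3.444 = 0 ⇒ ω_n = 1.856, ζ = 0.8352.
2% settling time T_s ≈ 4/(ζω_n) = 4/1.55 = 2.58 s.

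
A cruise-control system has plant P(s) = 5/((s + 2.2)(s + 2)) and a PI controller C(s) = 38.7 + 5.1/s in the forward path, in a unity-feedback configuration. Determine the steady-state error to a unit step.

The open loop C(s)P(s) has a pole at the origin (type 1), so the static position error constant is infinite and e_ss = 1/(1+∞) = 0.

0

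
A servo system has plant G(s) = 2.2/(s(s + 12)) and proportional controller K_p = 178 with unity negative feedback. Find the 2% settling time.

The closed-loop denominator s² + 12s + 391.6 gives ω_n = √391.6 = 19.79 and ζ = 12/(2ω_n) = 0.3032.
2% settling time T_s ≈ 4/(ζω_n) = 4/6 = 0.667 s.

T_s ≈ 0.667 s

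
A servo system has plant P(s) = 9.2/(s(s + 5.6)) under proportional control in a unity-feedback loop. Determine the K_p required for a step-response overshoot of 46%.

K_p = 14.8

From %OS = 100·exp(−πζ/√(1−ζ²)) = 46%, ζ = −ln(0.46)/√(π²+ln²(0.46)) = 0.24.
Characteristic equation s² + 5.6s + 9.2K_p = 0 gives ζ = 5.6/(2√(9.2K_p)).
Setting ζ = 0.24: √(9.2K_p) = 5.6/(2·0.24) = 11.67, so K_p = 136.2/9.2 = 14.8.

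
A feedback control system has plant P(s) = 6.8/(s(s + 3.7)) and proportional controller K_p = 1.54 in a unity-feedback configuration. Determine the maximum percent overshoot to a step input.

11.2%

From 1 + K_pP(s) = 0: s² + 3.7s + 10.47 = 0 ⇒ ω_n = 3.236, ζ = 0.5717.
%OS = 100·exp(−πζ/√(1−ζ²)) = 100·exp(−π·0.5717/√0.6732) = 11.2%.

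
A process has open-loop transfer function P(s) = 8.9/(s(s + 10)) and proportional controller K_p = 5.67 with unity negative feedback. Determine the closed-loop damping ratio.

With unity feedback the closed-loop characteristic equation is s² + 10s + 5.67·8.9 = s² + 10s + 50.46 = 0.
Matching s² + 2ζω_n s + ω_n²: ω_n = √50.46 = 7.104 rad/s and 2ζω_n = 10, so ζ = 10/(2·7.104) = 0.704.

ζ = 0.704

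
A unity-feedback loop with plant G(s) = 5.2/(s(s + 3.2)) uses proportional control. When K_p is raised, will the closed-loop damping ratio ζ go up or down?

ζ = 3.2/(2√(5.2K_p)); increasing K_p raises the denominator, so ζ falls.

decrease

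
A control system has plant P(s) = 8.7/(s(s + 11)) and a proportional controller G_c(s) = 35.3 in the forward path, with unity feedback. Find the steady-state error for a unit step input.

0

The open loop G_c(s)P(s) has a pole at the origin (type 1), so the static position error constant is infinite and e_ss = 1/(1+∞) = 0.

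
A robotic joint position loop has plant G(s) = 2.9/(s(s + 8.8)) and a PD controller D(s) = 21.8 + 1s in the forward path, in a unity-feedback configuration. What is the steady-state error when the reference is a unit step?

0

The open loop D(s)G(s) has a pole at the origin (type 1), so the static position error constant is infinite and e_ss = 1/(1+∞) = 0.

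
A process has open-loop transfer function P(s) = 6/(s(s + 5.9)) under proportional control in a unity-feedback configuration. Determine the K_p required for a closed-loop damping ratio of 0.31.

Closed-loop characteristic equation: s² + 5.9s + K_p·6 = 0.
So ω_n = √(6K_p) and 2ζω_n = 5.9, giving ζ = 5.9/(2√(6K_p)).
Setting ζ = 0.31: √(6K_p) = 5.9/(2·0.31) = 9.516, so K_p = 90.56/6 = 15.1.

K_p = 15.1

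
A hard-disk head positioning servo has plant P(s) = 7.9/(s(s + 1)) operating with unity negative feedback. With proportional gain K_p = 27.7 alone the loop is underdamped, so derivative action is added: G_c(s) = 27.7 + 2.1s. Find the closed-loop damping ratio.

Forward path: (27.7 + 2.1s)·7.9/(s(s+1)). The closed-loop characteristic equation is s² + (1 + 7.9·2.1)s + 7.9·27.7 = 0.
That is s² + 17.59s + 218.8 = 0, so ω_n = 14.79 rad/s and ζ = 17.59/(2·14.79) = 0.5945.

ζ = 0.595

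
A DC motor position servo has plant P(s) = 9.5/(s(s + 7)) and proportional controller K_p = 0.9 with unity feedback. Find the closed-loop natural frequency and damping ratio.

ω_n = 2.92 rad/s, ζ = 1.2

With unity feedback the closed-loop characteristic equation is s² + 7s + 0.9·9.5 = s² + 7s + 8.55 = 0.
So ω_n² = 8.55 ⇒ ω_n = 2.924 rad/s, and ζ = 7/(2ω_n) = 1.2.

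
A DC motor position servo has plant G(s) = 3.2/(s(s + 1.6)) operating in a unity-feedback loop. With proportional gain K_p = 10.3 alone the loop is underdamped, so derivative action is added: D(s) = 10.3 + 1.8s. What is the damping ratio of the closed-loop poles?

ζ = 0.641

Forward path: (10.3 + 1.8s)·3.2/(s(s+1.6)). The closed-loop characteristic equation is s² + (1.6 + 3.2·1.8)s + 3.2·10.3 = 0.
That is s² + 7.36s + 32.96 = 0, so ω_n = 5.741 rad/s and ζ = 7.36/(2·5.741) = 0.641.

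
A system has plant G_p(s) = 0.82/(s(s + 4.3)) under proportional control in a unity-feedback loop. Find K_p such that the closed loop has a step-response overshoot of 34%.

K_p = 53.4

From %OS = 100·exp(−πζ/√(1−ζ²)) = 34%, ζ = −ln(0.34)/√(π²+ln²(0.34)) = 0.3248.
Characteristic equation s² + 4.3s + 0.82K_p = 0 gives ζ = 4.3/(2√(0.82K_p)).
Setting ζ = 0.3248: √(0.82K_p) = 4.3/(2·0.3248) = 6.62, so K_p = 43.82/0.82 = 53.4.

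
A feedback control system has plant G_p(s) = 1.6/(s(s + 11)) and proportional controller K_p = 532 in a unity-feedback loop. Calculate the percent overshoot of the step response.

Closed-loop characteristic equation: s² + 11s + 851.2 = 0, so ω_n = 29.18 rad/s and ζ = 11/(2·29.18) = 0.1885.
%OS = 100·exp(−πζ/√(1−ζ²)) = 100·exp(−π·0.1885/√0.9645) = 54.7%.

54.7%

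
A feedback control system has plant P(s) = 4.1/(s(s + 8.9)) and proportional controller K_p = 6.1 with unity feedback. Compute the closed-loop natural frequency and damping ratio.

ω_n = 5 rad/s, ζ = 0.89

With unity feedback the closed-loop characteristic equation is s² + 8.9s + 6.1·4.1 = s² + 8.9s + 25.01 = 0.
So ω_n² = 25.01 ⇒ ω_n = 5.001 rad/s, and ζ = 8.9/(2ω_n) = 0.89.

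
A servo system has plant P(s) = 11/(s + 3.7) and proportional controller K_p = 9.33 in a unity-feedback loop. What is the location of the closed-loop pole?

s = -106.3

Closed-loop transfer function: T(s) = K_p·P(s)/(1 + K_p·P(s)) = 102.6/(s + 3.7 + 102.6) = 102.6/(s + 106.3).
The closed-loop pole is at s = −106.3.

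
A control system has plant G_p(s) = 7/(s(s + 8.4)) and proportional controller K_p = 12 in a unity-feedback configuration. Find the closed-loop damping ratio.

ζ = 0.458

With unity feedback the closed-loop characteristic equation is s² + 8.4s + 12·7 = s² + 8.4s + 84 = 0.
So ω_n² = 84 ⇒ ω_n = 9.165 rad/s, and ζ = 8.4/(2ω_n) = 0.458.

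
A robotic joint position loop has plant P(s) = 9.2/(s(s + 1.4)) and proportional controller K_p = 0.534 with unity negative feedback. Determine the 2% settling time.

From 1 + K_pP(s) = 0: s² + 1.4s + 4.913 = 0 ⇒ ω_n = 2.216, ζ = 0.3158.
2% settling time T_s ≈ 4/(ζω_n) = 4/0.7 = 5.71 s.

T_s ≈ 5.71 s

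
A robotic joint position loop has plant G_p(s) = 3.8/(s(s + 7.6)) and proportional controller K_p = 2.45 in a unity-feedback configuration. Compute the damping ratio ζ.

1 + K_p·G_p(s) = 0 gives s² + 7.6s + 9.31 = 0.
Matching s² + 2ζω_n s + ω_n²: ω_n = √9.31 = 3.051 rad/s and 2ζω_n = 7.6, so ζ = 7.6/(2·3.051) = 1.25.

ζ = 1.25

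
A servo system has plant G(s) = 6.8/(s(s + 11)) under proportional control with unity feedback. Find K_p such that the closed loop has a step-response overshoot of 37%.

From %OS = 100·exp(−πζ/√(1−ζ²)) = 37%, ζ = −ln(0.37)/√(π²+ln²(0.37)) = 0.3017.
Characteristic equation s² + 11s + 6.8K_p = 0 gives ζ = 11/(2√(6.8K_p)).
Setting ζ = 0.3017: √(6.8K_p) = 11/(2·0.3017) = 18.23, so K_p = 332.3/6.8 = 48.9.

K_p = 48.9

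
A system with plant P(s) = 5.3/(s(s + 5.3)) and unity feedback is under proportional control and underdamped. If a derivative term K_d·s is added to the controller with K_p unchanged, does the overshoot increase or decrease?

decrease

With PD the characteristic equation becomes s² + (a + K·K_d)s + K·K_p = 0; the damping term grows, ζ rises, overshoot falls.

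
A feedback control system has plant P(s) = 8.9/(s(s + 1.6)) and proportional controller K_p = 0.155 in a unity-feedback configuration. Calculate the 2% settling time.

T_s ≈ 5 s

The closed-loop denominator s² + 1.6s + 1.379 gives ω_n = √1.379 = 1.175 and ζ = 1.6/(2ω_n) = 0.6811.
2% settling time T_s ≈ 4/(ζω_n) = 4/0.8 = 5 s.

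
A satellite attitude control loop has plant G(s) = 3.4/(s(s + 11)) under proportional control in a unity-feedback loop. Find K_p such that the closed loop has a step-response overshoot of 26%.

From %OS = 100·exp(−πζ/√(1−ζ²)) = 26%, ζ = −ln(0.26)/√(π²+ln²(0.26)) = 0.3941.
Characteristic equation s² + 11s + 3.4K_p = 0 gives ζ = 11/(2√(3.4K_p)).
Setting ζ = 0.3941: √(3.4K_p) = 11/(2·0.3941) = 13.96, so K_p = 194.8/3.4 = 57.3.

K_p = 57.3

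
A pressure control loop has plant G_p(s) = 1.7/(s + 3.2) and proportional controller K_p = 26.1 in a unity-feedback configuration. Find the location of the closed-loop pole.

s = -47.57

Closed-loop transfer function: T(s) = K_p·G_p(s)/(1 + K_p·G_p(s)) = 44.37/(s + 3.2 + 44.37) = 44.37/(s + 47.57).
The closed-loop pole is at s = −47.57.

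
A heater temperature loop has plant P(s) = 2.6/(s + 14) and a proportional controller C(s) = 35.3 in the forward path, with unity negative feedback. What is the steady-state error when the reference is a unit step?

The loop is type 0. Static position error constant K_pos = C(0)·P(0) = 35.3·0.1857 = 6.556.
Steady-state error to a unit step: e_ss = 1/(1+K_pos) = 1/7.556 = 0.132.

0.132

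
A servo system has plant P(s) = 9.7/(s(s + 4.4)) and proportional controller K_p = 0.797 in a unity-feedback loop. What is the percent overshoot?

1.72%

From 1 + K_pP(s) = 0: s² + 4.4s + 7.731 = 0 ⇒ ω_n = 2.78, ζ = 0.7912.
%OS = 100·exp(−πζ/√(1−ζ²)) = 100·exp(−π·0.7912/√0.3739) = 1.72%.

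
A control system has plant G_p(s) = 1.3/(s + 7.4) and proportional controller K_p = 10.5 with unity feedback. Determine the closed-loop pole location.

s = -21.05

Closed-loop transfer function: T(s) = K_p·G_p(s)/(1 + K_p·G_p(s)) = 13.65/(s + 7.4 + 13.65) = 13.65/(s + 21.05).
The closed-loop pole is at s = −21.05.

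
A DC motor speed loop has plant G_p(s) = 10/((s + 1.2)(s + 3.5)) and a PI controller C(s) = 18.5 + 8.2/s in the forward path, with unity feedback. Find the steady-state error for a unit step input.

The open loop C(s)G_p(s) has a pole at the origin (type 1), so the static position error constant is infinite and e_ss = 1/(1+∞) = 0.

0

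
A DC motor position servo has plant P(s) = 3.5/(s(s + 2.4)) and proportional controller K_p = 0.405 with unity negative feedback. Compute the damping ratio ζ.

ζ = 1.01

With unity feedback the closed-loop characteristic equation is s² + 2.4s + 0.405·3.5 = s² + 2.4s + 1.417 = 0.
Matching s² + 2ζω_n s + ω_n²: ω_n = √1.417 = 1.191 rad/s and 2ζω_n = 2.4, so ζ = 2.4/(2·1.191) = 1.01.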